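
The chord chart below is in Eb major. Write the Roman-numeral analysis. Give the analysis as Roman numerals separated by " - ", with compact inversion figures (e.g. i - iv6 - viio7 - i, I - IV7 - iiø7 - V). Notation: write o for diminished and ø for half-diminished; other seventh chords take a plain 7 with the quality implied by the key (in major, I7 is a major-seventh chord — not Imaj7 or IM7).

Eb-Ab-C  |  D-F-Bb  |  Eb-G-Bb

IV64 - V6 - I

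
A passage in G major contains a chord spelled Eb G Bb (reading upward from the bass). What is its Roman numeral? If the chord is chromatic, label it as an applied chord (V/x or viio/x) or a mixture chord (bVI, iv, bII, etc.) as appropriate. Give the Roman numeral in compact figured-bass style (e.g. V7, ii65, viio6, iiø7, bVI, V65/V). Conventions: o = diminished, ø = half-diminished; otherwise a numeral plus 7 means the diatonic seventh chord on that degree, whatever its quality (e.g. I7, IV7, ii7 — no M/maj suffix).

bVI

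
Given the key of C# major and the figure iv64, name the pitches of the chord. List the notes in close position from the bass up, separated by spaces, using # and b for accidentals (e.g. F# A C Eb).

C# F# A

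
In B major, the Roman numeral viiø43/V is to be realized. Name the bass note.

B

The applied chord viiø43/V is rooted on E#: E#-G#-B-D#.
The figure 43 means second inversion — the fifth is in the bass.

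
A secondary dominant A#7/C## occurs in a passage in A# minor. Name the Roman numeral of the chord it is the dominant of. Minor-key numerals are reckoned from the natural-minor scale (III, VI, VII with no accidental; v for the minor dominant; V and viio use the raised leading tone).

iv

The chord is a dominant seventh chord on A#.
A dominant resolves down a perfect fifth: A# → D#. In A# minor, D# is scale degree 4, i.e. iv.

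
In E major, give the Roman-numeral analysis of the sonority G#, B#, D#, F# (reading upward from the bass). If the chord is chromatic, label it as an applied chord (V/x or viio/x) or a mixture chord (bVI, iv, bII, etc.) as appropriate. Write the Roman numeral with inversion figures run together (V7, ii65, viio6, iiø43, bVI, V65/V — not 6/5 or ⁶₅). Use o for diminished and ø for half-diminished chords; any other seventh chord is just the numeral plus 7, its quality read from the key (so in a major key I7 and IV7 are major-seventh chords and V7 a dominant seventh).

V7/vi

Stacked in thirds the chord is G#-B#-D#-F#: a dominant seventh chord on G#.
G# is not a diatonic chord root with this quality in E major, but it lies a perfect fifth above C# (vi), so the chord functions as an applied dominant of vi.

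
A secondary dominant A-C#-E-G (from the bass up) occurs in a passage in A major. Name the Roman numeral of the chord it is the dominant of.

The chord is a dominant seventh chord on A.
A dominant resolves down a perfect fifth: A → D. In A major, D is scale degree 4, i.e. IV.

IV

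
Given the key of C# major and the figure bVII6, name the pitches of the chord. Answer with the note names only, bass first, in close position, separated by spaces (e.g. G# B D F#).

D# F# B

Scale degree 7 in C# major is B#; lowering it a half step gives B. bVII6 is a major triad on the lowered seventh degree (the subtonic), borrowed from the parallel minor.
So the chord is B-D#-F#.
With the 6 figure the chord is in first inversion; from the bass D# upward in close position it reads D#-F#-B.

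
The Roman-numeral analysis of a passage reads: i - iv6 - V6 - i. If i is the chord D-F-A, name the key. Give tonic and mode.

D minor

i is given as D-F-A — a minor triad with root D.
If D is scale degree 1 and the mode makes that degree carry a minor triad, the tonic is D and the mode is minor.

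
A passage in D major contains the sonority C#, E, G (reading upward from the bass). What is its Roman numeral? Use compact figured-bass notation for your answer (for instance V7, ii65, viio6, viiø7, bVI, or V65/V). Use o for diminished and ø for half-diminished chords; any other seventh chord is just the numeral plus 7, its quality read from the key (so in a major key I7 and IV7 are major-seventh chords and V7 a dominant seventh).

The pitches C#-E-G form a diminished triad rooted on C#.
In D major, C# is the leading tone; the diatonic diminished triad there is viio.

viio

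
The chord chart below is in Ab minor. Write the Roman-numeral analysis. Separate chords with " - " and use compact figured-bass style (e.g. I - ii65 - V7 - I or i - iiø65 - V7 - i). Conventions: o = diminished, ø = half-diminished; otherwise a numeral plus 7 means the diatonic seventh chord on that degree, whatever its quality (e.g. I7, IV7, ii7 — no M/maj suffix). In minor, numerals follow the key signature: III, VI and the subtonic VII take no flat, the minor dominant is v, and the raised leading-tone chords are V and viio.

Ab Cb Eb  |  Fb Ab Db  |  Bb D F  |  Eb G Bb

i - iv6 - V/V - V

Ab-Cb-Eb: minor triad on Ab = scale degree 1 → i.
Fb-Ab-Db: minor triad on Db = scale degree 4 → iv6.
Bb-D-F is the secondary dominant of V (major triad on Bb): V/V.
Eb-G-Bb: root Eb is the dominant; major triad there is V.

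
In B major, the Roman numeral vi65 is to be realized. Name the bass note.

B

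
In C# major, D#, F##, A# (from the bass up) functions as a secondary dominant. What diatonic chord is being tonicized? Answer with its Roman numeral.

V

The chord is a major triad on D#.
A dominant resolves down a perfect fifth: D# → G#. In C# major, G# is scale degree 5, i.e. V.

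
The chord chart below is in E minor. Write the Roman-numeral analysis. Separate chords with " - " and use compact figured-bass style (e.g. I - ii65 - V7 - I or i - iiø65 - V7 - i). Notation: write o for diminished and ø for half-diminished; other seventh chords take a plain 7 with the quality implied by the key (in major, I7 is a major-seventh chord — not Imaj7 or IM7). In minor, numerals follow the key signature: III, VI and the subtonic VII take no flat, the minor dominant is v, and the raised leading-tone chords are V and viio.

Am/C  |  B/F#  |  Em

iv6 - V64 - i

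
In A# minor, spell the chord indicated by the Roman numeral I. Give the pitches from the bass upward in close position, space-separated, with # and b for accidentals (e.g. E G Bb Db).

A# C## E#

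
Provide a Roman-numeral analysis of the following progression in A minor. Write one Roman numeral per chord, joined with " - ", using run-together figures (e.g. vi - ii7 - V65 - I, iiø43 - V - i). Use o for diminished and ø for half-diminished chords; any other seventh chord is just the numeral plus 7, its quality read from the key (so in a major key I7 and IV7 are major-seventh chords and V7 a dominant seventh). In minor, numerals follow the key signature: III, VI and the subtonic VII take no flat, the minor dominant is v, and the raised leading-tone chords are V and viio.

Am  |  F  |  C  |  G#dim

i - VI - III - viio

Am has root A, degree 1 in A minor, so i.
F has root F, degree 6 in A minor, so VI.
C: root C is the mediant; major triad there is III.
G#dim: root G# is the leading tone; diminished triad there is viio.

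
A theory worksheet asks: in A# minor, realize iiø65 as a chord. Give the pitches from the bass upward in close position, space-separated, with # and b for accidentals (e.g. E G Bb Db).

D# F# A# B#

In A# minor, scale degree 2 is B#, and the diatonic chord built there is a half-diminished seventh chord.
Stacking thirds from B# gives B#-D#-F#-A#.
With the 65 figure the chord is in first inversion; from the bass D# upward in close position it reads D#-F#-A#-B#.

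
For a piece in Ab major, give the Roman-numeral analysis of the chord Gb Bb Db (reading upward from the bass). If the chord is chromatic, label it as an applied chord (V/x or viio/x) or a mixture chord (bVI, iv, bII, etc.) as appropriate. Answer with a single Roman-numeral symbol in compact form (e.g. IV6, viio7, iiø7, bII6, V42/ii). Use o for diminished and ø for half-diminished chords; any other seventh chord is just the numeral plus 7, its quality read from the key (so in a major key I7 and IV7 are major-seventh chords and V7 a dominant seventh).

bVII

Stacked in thirds the chord is Gb-Bb-Db: a major triad on Gb.
Gb is the lowered seventh degree of Ab major (diatonic 7 would be G). This is a major triad on the lowered seventh degree (the subtonic), borrowed from the parallel minor.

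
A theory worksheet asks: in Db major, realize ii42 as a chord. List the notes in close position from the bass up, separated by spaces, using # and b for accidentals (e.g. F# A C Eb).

Db Eb Gb Bb

The numeral's case and figure indicate a minor seventh chord. In Db major its root, the supertonic, is Eb.
That chord is spelled Eb-Gb-Bb-Db.
The figured bass 42 indicates third inversion, placing the seventh (Db) in the bass: Db-Eb-Gb-Bb.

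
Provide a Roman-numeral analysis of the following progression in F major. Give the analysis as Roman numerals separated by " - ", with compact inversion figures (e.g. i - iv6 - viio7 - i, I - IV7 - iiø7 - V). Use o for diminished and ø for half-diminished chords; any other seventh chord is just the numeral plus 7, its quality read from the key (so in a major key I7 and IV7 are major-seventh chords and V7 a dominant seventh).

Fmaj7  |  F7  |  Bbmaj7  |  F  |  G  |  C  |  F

Fmaj7: major seventh chord on F = scale degree 1 → I7.
F7: chromatic; F is V of IV, so V7/IV.
Bbmaj7 has root Bb, degree 4 in F major, so IV7.
F: root F is the tonic; major triad there is I.
G: a major triad on G, the applied dominant of V → V/V.
C: root C is the dominant; major triad there is V.
F: root F is the tonic; major triad there is I.

I7 - V7/IV - IV7 - I - V/V - V - I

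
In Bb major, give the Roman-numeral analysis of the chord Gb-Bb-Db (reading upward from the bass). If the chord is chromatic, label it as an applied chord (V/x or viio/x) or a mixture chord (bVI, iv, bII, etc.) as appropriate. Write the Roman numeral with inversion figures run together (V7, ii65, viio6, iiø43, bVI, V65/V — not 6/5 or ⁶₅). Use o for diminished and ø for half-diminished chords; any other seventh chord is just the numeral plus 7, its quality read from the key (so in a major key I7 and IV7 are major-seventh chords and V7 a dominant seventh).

bVI

The pitches Gb-Bb-Db form a major triad rooted on Gb.
Gb is the lowered sixth degree of Bb major (diatonic 6 would be G). This is a major triad on the lowered sixth degree, borrowed from the parallel minor.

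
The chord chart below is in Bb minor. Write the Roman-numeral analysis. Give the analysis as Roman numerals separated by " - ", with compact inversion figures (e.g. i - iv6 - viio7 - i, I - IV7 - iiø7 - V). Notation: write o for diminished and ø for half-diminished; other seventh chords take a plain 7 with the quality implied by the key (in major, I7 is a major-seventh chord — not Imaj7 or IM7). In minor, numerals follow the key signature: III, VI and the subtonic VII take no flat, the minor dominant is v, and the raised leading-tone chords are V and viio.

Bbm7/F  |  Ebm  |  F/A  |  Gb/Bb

Bbm7/F: minor seventh chord on Bb = scale degree 1 → i43.
Ebm has root Eb, degree 4 in Bb minor, so iv.
F/A has root F, degree 5 in Bb minor, so V6.
Gb/Bb: major triad on Gb = scale degree 6 → VI6.

i43 - iv - V6 - VI6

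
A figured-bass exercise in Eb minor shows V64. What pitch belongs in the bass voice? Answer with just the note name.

V in Eb minor has root Bb; the chord is Bb-D-F.
The figure 64 means second inversion — the fifth is in the bass.

F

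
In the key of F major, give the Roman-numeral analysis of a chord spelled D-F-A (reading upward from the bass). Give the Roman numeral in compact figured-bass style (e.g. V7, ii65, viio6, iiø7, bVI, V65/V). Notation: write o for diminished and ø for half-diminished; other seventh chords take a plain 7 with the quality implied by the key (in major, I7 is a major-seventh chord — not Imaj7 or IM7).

vi

Stacked in thirds the chord is D-F-A: a minor triad on D.
In F major, D is the submediant; the diatonic minor triad there is vi.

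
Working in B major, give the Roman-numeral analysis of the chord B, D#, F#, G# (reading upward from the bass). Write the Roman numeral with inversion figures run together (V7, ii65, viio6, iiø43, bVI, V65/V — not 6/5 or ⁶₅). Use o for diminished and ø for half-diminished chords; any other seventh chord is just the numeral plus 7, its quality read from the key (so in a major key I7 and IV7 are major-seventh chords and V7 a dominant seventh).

vi65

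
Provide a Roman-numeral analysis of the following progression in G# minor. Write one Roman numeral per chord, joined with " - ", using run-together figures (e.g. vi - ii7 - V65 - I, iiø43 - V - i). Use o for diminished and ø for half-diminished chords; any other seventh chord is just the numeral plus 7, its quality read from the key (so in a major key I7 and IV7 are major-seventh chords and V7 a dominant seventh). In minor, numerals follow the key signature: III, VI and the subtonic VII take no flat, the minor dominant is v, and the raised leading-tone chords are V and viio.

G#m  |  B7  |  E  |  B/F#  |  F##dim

G#m has root G#, degree 1 in G# minor, so i.
B7: chromatic; B is V of VI, so V7/VI.
E: major triad on E = scale degree 6 → VI.
B/F# has root B, degree 3 in G# minor, so III64.
F##dim: root F## is the leading tone; diminished triad there is viio.

i - V7/VI - VI - III64 - viio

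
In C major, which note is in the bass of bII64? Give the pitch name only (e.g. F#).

Ab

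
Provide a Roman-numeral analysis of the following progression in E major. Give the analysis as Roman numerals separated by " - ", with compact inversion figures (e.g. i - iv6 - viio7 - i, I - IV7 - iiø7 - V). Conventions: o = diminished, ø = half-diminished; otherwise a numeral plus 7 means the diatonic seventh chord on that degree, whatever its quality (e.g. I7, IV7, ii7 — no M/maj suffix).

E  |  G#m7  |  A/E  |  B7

E has root E, degree 1 in E major, so I.
G#m7: minor seventh chord on G# = scale degree 3 → iii7.
A/E: major triad on A = scale degree 4 → IV64.
B7: root B is the dominant; dominant seventh chord there is V7.

I - iii7 - IV64 - V7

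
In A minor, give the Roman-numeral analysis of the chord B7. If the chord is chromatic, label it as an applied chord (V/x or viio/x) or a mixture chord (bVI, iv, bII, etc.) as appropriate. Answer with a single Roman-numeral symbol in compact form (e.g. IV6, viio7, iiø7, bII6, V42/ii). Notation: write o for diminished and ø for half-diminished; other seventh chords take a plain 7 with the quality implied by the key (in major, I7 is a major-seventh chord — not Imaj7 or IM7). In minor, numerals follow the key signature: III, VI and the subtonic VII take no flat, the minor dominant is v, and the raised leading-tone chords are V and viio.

Stacked in thirds the chord is B-D#-F#-A: a dominant seventh chord on B.
B is not a diatonic chord root with this quality in A minor, but it lies a perfect fifth above E (V), so the chord functions as an applied dominant of V.

V7/V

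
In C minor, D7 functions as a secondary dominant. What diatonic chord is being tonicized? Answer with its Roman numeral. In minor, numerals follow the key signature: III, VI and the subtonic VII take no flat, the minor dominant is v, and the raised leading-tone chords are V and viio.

The chord is a dominant seventh chord on D.
A dominant resolves down a perfect fifth: D → G. In C minor, G is scale degree 5, i.e. V.

V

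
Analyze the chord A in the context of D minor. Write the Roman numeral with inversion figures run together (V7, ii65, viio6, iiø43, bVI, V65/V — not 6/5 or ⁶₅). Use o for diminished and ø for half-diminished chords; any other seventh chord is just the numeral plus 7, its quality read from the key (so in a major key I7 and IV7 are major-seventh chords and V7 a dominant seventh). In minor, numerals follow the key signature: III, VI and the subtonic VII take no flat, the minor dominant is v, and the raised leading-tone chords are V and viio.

V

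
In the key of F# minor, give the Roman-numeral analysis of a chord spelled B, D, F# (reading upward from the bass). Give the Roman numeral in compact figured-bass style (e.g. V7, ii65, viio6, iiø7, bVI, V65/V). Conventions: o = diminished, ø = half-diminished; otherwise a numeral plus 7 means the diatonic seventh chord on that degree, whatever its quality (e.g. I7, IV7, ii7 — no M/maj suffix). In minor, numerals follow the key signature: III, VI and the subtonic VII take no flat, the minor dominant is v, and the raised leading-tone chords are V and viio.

iv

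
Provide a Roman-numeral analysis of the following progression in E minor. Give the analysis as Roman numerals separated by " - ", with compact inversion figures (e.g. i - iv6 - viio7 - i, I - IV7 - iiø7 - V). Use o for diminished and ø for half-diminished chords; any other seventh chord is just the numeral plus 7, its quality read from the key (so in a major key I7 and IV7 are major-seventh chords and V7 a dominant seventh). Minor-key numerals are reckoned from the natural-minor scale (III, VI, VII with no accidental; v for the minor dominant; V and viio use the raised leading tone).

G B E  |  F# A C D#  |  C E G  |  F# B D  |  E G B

i6 - viio65 - VI - v64 - i

G-B-E has root E, degree 1 in E minor, so i6.
F#-A-C-D# has root D#, degree 7 in E minor, so viio65.
C-E-G has root C, degree 6 in E minor, so VI.
F#-B-D: minor triad on B = scale degree 5 → v64.
E-G-B: minor triad on E = scale degree 1 → i.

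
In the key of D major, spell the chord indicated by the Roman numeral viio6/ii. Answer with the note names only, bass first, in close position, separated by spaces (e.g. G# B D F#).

F# A D#

viio6/ii is a secondary leading-tone chord. The target ii is E in D major; the applied chord is rooted a semitone below, on D#.
Building a diminished triad on D# gives D#-F#-A.
With the 6 figure the chord is in first inversion; from the bass F# upward in close position it reads F#-A-D#.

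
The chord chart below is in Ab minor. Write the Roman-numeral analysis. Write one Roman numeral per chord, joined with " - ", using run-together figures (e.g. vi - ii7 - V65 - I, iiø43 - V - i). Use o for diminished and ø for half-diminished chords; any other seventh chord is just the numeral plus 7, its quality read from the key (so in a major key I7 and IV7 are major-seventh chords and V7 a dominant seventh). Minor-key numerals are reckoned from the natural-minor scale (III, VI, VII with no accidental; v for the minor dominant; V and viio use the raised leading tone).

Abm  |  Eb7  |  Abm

i - V7 - i

Abm: minor triad on Ab = scale degree 1 → i.
Eb7: dominant seventh chord on Eb = scale degree 5 → V7.
Abm: minor triad on Ab = scale degree 1 → i.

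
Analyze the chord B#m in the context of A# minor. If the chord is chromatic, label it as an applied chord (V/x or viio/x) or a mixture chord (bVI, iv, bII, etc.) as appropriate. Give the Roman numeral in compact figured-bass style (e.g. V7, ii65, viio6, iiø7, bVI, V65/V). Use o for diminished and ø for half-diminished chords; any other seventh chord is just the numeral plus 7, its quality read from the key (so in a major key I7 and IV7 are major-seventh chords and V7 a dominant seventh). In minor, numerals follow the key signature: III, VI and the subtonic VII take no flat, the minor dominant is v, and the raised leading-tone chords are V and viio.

Stacked in thirds the chord is B#-D#-F##: a minor triad on B#.
B# is the second degree of A# minor. This is the minor supertonic, borrowed from the parallel major (the Dorian ii).

ii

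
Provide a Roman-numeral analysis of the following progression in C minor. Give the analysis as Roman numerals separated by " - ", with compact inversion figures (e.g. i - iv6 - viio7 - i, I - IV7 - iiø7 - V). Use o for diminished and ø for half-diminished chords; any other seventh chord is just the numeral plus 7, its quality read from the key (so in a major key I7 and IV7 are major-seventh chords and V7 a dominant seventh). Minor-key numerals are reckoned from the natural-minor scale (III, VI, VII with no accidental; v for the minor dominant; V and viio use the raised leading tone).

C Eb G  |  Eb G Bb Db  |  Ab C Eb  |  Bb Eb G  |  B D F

C-Eb-G has root C, degree 1 in C minor, so i.
Eb-G-Bb-Db is the secondary dominant of VI (dominant seventh chord on Eb): V7/VI.
Ab-C-Eb: major triad on Ab = scale degree 6 → VI.
Bb-Eb-G: root Eb is the mediant; major triad there is III64.
B-D-F has root B, degree 7 in C minor, so viio.

i - V7/VI - VI - III64 - viio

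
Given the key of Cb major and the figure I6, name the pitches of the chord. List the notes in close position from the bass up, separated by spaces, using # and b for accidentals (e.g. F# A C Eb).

The numeral's case and figure indicate a major triad. In Cb major its root, scale degree 1, is Cb.
That chord is spelled Cb-Eb-Gb.
With the 6 figure the chord is in first inversion; from the bass Eb upward in close position it reads Eb-Gb-Cb.

Eb Gb Cb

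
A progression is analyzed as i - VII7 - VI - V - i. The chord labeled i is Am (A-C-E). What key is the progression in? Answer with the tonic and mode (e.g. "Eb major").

The chord Am is a minor triad rooted on A; its label is i.
If A is scale degree 1 and the mode makes that degree carry a minor triad, the tonic is A and the mode is minor.

A minor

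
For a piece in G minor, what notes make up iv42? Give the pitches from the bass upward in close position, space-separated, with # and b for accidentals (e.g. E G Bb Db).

Bb C Eb G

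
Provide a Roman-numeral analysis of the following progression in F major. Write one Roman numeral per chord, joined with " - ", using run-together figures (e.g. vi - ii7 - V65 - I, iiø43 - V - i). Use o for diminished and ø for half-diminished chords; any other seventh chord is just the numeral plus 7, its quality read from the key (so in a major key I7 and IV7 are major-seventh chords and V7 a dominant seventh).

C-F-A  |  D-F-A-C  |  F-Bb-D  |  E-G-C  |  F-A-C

I64 - vi7 - IV64 - V6 - I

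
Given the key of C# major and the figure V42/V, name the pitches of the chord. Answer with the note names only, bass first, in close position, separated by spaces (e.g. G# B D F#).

The slash means an applied dominant: we want the dominant of V. In C# major, V is G# major, and its dominant is built on D#.
Building a dominant seventh chord on D# gives D#-F##-A#-C#.
With the 42 figure the chord is in third inversion; from the bass C# upward in close position it reads C#-D#-F##-A#.

C# D# F## A#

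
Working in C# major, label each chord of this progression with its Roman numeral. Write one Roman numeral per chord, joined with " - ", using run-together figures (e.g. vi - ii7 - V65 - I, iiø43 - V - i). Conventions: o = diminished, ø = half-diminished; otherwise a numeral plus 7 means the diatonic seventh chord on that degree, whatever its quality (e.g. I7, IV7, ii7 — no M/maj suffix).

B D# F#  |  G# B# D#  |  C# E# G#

B-D#-F# is non-diatonic — bVII, a mixture chord from C# minor.
G#-B#-D# has root G#, degree 5 in C# major, so V.
C#-E#-G# has root C#, degree 1 in C# major, so I.

bVII - V - I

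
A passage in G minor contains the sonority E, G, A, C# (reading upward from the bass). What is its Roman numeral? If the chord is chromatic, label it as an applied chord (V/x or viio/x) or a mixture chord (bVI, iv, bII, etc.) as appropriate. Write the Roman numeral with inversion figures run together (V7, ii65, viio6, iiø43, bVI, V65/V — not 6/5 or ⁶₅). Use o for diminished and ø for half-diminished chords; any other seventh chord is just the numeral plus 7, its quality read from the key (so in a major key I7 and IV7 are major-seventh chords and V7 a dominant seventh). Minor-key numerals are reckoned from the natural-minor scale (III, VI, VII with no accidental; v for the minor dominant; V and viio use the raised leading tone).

V43/V

The pitches A-C#-E-G form a dominant seventh chord rooted on A.
A is not a diatonic chord root with this quality in G minor, but it lies a perfect fifth above D (V), so the chord functions as an applied dominant of V.
With E in the bass the chord is in second inversion, so the figured bass is 43.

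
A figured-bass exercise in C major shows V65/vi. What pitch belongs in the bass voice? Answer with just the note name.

G#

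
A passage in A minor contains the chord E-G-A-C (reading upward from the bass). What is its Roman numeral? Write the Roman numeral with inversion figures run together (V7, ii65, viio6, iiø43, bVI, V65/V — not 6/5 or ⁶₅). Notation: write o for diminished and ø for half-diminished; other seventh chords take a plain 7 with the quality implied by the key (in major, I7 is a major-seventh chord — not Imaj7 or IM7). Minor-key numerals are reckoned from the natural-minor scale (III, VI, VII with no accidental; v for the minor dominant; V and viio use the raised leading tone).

The pitches A-C-E-G form a minor seventh chord rooted on A.
A is scale degree 1 in A minor, and a minor seventh chord on that degree is written i7.
With E in the bass the chord is in second inversion, so the figured bass is 43.

i43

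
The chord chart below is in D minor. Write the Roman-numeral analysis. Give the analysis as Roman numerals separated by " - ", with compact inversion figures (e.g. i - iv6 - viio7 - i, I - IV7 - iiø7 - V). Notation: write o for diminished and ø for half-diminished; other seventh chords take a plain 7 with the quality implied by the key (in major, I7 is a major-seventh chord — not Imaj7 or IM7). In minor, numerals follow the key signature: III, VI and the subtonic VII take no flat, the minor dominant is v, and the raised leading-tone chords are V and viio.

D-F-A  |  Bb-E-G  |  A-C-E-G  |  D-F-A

D-F-A has root D, degree 1 in D minor, so i.
Bb-E-G has root E, degree 2 in D minor, so iio64.
A-C-E-G: root A is the dominant; minor seventh chord there is v7.
D-F-A: root D is the tonic; minor triad there is i.

i - iio64 - v7 - i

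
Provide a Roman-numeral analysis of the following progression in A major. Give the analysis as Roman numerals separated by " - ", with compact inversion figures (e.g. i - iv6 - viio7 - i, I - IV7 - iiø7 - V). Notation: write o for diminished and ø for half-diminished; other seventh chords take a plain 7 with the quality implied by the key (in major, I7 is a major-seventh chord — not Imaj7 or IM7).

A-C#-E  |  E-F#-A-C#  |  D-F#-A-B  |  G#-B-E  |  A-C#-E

A-C#-E: major triad on A = scale degree 1 → I.
E-F#-A-C# has root F#, degree 6 in A major, so vi42.
D-F#-A-B: minor seventh chord on B = scale degree 2 → ii65.
G#-B-E has root E, degree 5 in A major, so V6.
A-C#-E: major triad on A = scale degree 1 → I.

I - vi42 - ii65 - V6 - I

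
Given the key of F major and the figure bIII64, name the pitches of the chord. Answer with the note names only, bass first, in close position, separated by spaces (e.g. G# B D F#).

Eb Ab C

bIII64 is a major triad on the lowered third degree, borrowed from the parallel minor. In F major that root is Ab.
So the chord is Ab-C-Eb, a major triad.
With the 64 figure the chord is in second inversion; from the bass Eb upward in close position it reads Eb-Ab-C.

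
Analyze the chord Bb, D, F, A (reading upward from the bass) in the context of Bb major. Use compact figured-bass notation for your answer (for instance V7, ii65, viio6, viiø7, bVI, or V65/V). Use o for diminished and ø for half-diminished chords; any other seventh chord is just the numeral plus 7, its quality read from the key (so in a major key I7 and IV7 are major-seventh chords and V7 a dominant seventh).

I7

The pitches Bb-D-F-A form a major seventh chord rooted on Bb.
In Bb major, Bb is the tonic; the diatonic major seventh chord there is I7.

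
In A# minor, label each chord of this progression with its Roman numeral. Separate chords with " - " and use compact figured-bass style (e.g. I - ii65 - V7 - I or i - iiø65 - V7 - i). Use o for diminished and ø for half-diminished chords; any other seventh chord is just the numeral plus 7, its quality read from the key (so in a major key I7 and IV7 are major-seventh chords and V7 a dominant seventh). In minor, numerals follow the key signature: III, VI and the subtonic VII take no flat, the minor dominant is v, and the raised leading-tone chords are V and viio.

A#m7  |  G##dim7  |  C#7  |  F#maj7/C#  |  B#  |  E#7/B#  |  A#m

A#m7 has root A#, degree 1 in A# minor, so i7.
G##dim7: fully diminished seventh chord on G## = scale degree 7 → viio7.
C#7 is the secondary dominant of VI (dominant seventh chord on C#): V7/VI.
F#maj7/C#: major seventh chord on F# = scale degree 6 → VI43.
B#: chromatic; B# is V of V, so V/V.
E#7/B# has root E#, degree 5 in A# minor, so V43.
A#m has root A#, degree 1 in A# minor, so i.

i7 - viio7 - V7/VI - VI43 - V/V - V43 - i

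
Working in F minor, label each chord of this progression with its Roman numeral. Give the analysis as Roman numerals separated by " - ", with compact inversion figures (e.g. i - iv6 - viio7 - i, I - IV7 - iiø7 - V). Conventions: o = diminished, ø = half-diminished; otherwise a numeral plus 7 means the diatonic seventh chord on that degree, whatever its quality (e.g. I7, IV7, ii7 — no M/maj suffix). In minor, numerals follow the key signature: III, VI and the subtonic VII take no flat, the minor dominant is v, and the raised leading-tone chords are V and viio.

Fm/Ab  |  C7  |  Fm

Fm/Ab: root F is the tonic; minor triad there is i6.
C7 has root C, degree 5 in F minor, so V7.
Fm: root F is the tonic; minor triad there is i.

i6 - V7 - i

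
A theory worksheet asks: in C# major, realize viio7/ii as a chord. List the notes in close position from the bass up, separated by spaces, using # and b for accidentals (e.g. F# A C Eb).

The slash marks an applied leading-tone chord: viio of ii. In C# major, ii is D#, so the leading tone to it is C##, a half step below.
Building a fully diminished seventh chord on C## gives C##-E#-G#-B.

C## E# G# B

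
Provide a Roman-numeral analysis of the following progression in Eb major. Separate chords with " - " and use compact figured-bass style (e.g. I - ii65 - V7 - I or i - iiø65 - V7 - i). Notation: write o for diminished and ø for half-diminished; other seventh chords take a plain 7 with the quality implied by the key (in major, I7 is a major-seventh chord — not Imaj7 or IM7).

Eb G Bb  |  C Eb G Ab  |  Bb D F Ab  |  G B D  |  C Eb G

I - IV65 - V7 - V/vi - vi

Eb-G-Bb: root Eb is the tonic; major triad there is I.
C-Eb-G-Ab: major seventh chord on Ab = scale degree 4 → IV65.
Bb-D-F-Ab has root Bb, degree 5 in Eb major, so V7.
G-B-D is the secondary dominant of vi (major triad on G): V/vi.
C-Eb-G: minor triad on C = scale degree 6 → vi.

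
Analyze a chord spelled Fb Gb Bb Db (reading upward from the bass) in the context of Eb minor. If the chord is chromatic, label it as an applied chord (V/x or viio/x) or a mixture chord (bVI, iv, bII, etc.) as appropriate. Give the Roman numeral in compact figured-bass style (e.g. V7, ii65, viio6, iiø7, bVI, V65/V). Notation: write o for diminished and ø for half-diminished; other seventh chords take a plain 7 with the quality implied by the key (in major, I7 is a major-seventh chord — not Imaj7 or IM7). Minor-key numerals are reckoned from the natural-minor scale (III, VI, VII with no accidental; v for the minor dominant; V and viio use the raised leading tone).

Stacked in thirds the chord is Gb-Bb-Db-Fb: a dominant seventh chord on Gb.
Gb is not a diatonic chord root with this quality in Eb minor, but it lies a perfect fifth above Cb (VI), so the chord functions as an applied dominant of VI.
With Fb in the bass the chord is in third inversion, so the figured bass is 42.

V42/VI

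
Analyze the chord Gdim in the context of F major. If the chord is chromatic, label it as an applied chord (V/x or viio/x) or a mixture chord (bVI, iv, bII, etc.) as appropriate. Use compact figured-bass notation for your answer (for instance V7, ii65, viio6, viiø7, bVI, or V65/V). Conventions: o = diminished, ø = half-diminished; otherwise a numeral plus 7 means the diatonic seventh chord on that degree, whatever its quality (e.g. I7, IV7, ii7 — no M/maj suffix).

iio

The pitches G-Bb-Db form a diminished triad rooted on G.
G is the second degree of F major. This is the diminished supertonic triad, borrowed from the parallel minor.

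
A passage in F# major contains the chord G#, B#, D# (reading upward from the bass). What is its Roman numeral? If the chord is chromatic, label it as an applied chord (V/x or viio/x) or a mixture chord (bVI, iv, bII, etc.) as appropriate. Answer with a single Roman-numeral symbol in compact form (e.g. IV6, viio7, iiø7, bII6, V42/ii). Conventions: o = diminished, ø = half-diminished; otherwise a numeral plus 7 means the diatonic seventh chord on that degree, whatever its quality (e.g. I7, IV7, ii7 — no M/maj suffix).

V/V

Stacked in thirds the chord is G#-B#-D#: a major triad on G#.
G# is not a diatonic chord root with this quality in F# major, but it lies a perfect fifth above C# (V), so the chord functions as an applied dominant of V.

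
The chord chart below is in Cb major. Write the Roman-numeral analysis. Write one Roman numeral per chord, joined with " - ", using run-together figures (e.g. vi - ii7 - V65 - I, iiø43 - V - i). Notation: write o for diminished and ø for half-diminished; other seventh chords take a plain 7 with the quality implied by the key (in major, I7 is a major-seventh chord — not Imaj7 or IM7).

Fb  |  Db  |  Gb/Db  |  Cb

IV - V/V - V64 - I

Fb has root Fb, degree 4 in Cb major, so IV.
Db: chromatic; Db is V of V, so V/V.
Gb/Db: root Gb is the dominant; major triad there is V64.
Cb: major triad on Cb = scale degree 1 → I.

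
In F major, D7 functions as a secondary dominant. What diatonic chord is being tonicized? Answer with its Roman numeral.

The chord is a dominant seventh chord on D.
A dominant resolves down a perfect fifth: D → G. In F major, G is scale degree 2, i.e. ii.

ii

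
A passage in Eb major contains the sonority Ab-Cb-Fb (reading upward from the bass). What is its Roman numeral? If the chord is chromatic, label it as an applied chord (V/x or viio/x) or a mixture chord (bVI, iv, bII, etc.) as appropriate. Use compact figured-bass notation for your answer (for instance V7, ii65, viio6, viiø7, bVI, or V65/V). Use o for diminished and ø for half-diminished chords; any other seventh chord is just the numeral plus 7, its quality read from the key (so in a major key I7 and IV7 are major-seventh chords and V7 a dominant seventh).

Stacked in thirds the chord is Fb-Ab-Cb: a major triad on Fb.
Fb is the lowered second degree of Eb major (diatonic 2 would be F). This is the Neapolitan sixth — a major triad on the lowered second degree, here in its customary first inversion.
With Ab in the bass the chord is in first inversion, so the figured bass is 6.

bII6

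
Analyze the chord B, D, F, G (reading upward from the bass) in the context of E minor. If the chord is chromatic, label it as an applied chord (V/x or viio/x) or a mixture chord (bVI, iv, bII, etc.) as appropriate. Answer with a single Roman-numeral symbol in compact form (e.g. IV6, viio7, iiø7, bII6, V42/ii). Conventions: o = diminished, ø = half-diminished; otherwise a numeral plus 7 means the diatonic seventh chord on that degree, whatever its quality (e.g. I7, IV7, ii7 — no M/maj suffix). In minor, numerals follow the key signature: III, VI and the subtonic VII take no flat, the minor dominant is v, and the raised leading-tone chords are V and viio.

V65/VI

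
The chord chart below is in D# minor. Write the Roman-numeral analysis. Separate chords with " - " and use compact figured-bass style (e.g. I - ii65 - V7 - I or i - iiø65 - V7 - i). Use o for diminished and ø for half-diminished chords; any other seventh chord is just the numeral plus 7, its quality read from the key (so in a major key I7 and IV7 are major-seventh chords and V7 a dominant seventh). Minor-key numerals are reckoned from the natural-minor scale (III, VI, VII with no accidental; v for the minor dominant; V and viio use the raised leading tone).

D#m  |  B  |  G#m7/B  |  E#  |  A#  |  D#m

i - VI - iv65 - V/V - V - i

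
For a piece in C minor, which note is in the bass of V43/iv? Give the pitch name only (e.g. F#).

G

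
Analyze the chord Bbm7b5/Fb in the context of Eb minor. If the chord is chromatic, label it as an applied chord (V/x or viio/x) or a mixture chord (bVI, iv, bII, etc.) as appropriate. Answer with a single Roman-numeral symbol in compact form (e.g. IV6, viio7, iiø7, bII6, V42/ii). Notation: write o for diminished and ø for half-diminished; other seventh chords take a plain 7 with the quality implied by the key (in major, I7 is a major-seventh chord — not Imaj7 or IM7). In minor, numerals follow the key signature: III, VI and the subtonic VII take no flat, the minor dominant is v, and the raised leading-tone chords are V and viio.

viiø43/VI

Stacked in thirds the chord is Bb-Db-Fb-Ab: a half-diminished seventh chord on Bb.
Bb sits a half step below Cb (VI in Eb minor); a diminished chord there is the applied leading-tone chord of VI.
With Fb in the bass the chord is in second inversion, so the figured bass is 43.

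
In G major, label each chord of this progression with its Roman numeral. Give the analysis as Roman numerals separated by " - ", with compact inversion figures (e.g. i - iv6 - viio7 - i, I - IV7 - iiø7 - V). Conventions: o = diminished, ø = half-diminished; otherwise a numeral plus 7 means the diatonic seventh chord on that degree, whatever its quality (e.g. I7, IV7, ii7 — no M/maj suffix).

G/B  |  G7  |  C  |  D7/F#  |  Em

I6 - V7/IV - IV - V65 - vi

G/B has root G, degree 1 in G major, so I6.
G7 is the secondary dominant of IV (dominant seventh chord on G): V7/IV.
C has root C, degree 4 in G major, so IV.
D7/F# has root D, degree 5 in G major, so V65.
Em: minor triad on E = scale degree 6 → vi.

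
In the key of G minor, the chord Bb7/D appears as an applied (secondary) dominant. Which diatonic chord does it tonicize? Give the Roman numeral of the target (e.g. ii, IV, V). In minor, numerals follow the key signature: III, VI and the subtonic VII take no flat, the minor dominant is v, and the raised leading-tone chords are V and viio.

VI

The chord is a dominant seventh chord on Bb.
A dominant resolves down a perfect fifth: Bb → Eb. In G minor, Eb is scale degree 6, i.e. VI.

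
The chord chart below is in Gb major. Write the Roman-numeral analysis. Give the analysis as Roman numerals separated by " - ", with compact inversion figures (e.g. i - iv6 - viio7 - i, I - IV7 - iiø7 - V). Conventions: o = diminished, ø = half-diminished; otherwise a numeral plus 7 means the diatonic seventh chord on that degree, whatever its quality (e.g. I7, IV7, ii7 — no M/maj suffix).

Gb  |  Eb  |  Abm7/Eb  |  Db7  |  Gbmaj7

Gb has root Gb, degree 1 in Gb major, so I.
Eb: a major triad on Eb, the applied dominant of ii → V/ii.
Abm7/Eb: root Ab is the supertonic; minor seventh chord there is ii43.
Db7: dominant seventh chord on Db = scale degree 5 → V7.
Gbmaj7 has root Gb, degree 1 in Gb major, so I7.

I - V/ii - ii43 - V7 - I7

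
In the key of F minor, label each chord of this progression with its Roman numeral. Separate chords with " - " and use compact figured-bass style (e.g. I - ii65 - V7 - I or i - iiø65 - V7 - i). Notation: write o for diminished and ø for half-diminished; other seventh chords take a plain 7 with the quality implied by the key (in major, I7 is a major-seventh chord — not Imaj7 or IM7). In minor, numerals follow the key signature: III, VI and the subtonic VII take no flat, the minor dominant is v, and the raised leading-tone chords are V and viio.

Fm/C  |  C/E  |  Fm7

Fm/C: minor triad on F = scale degree 1 → i64.
C/E: root C is the dominant; major triad there is V6.
Fm7 has root F, degree 1 in F minor, so i7.

i64 - V6 - i7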